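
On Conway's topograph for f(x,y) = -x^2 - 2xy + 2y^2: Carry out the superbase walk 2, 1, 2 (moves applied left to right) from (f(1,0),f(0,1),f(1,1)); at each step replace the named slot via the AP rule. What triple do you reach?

start (-1,2,-1) = (f(1,0),f(0,1),f(1,1))
replace slot 2: 2·((-1)+(-1)) − 2 = -6 → (-1,-6,-1)
replace slot 1: 2·((-6)+(-1)) − (-1) = -13 → (-13,-6,-1)
replace slot 2: 2·((-13)+(-1)) − (-6) = -22 → (-13,-22,-1)

-13,-22,-1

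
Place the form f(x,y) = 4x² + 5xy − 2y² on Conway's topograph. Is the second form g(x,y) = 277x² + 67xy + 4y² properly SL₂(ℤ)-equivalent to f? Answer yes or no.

D₁ = 57, D₂ = 57
river cycle of f (length 6): (-2, 7, 1), (1, 7, -2), (-2, 5, 4), (4, 3, -3), (-3, 3, 4), (4, 5, -2)
river cycle of g (length 6): (4, 5, -2), (-2, 7, 1), (1, 7, -2), (-2, 5, 4), (4, 3, -3), (-3, 3, 4)
cycles coincide ⇒ equivalent

yes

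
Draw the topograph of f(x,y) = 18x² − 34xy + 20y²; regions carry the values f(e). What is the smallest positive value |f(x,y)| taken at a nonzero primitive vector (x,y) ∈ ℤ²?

translate: b→2 (≡-34 mod 36), so (18,-34,20)→(18,2,4)
flip: (18,2,4)→(4,-2,18)
reduced (well bottom): (4,-2,18) with a≤c, −a<b≤a
well minimum = a = 4

4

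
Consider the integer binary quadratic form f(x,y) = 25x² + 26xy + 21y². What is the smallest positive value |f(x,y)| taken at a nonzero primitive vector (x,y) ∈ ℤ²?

translate: b→-24 (≡26 mod 50), so (25,26,21)→(25,-24,20)
flip: (25,-24,20)→(20,24,25)
translate: b→-16 (≡24 mod 40), so (20,24,25)→(20,-16,21)
reduced (well bottom): (20,-16,21) with a≤c, −a<b≤a
well minimum = a = 20

20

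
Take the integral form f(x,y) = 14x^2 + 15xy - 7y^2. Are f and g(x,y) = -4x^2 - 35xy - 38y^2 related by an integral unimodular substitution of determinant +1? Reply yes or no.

D₁ = 617, D₂ = 617
river cycle of f (length 34): (-7, 13, 16), (16, 19, -4), (-4, 21, 11), (11, 23, -2), (-2, 21, 22), (22, 23, -1), (-1, 23, 22), (22, 21, -2), (-2, 23, 11), (11, 21, -4), … (24 more)
river cycle of g (length 34): (-4, 21, 11), (11, 23, -2), (-2, 21, 22), (22, 23, -1), (-1, 23, 22), (22, 21, -2), (-2, 23, 11), (11, 21, -4), (-4, 19, 16), (16, 13, -7), … (24 more)
cycles coincide ⇒ equivalent

yes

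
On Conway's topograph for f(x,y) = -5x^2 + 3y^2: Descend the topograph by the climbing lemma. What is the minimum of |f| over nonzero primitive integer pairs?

descent: ρ → (3,6,-2)  [lands on river]
river: ρ → (-2,6,3)
closes: descent 1, river 2
min |a| on river = 2

2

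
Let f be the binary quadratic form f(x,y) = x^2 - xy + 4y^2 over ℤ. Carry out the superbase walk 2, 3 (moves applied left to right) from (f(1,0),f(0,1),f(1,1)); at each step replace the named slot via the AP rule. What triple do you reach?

start (1,4,4) = (f(1,0),f(0,1),f(1,1))
replace slot 2: 2·(1+4) − 4 = 6 → (1,6,4)
replace slot 3: 2·(1+6) − 4 = 10 → (1,6,10)

1,6,10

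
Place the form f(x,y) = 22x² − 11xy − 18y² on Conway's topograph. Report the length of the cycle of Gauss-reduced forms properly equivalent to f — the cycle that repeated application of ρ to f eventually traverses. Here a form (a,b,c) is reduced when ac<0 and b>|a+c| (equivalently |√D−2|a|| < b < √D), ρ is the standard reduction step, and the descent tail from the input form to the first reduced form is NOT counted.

D = 1705, ⌊√D⌋ = 41
descent: ρ → (-18,11,22)  [lands on river]
river: ρ → (22,33,-7)
river: ρ → (-7,37,12)
river: ρ → (12,35,-10)
river: ρ → (-10,25,27)
river: ρ → (27,29,-8)
river: ρ → (-8,35,15)
river: ρ → (15,25,-18)
ρ-cycle length = 8 (tail of 1 descent step not counted)

8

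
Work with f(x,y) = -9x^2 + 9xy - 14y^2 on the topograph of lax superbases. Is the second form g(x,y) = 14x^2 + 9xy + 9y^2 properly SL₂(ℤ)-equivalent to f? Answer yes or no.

D₁ = -423, D₂ = -423
f is negative-definite; reduce −f:
−f: translate: b→9 (≡-9 mod 18), so (9,-9,14)→(9,9,14)
−f: reduced (well bottom): (9,9,14) with a≤c, −a<b≤a
flip sign back: reduced form of f is (-9,-9,-14)
g: flip: (14,9,9)→(9,-9,14)
g: translate: b→9 (≡-9 mod 18), so (9,-9,14)→(9,9,14)
g: reduced (well bottom): (9,9,14) with a≤c, −a<b≤a
reduced forms (-9, -9, -14) vs (9, 9, 14) ⇒ inequivalent

no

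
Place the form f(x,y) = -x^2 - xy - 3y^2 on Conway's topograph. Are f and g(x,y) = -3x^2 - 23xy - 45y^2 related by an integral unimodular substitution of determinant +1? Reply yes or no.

D₁ = -11, D₂ = -11
f is negative-definite; reduce −f:
−f: reduced (well bottom): (1,1,3) with a≤c, −a<b≤a
flip sign back: reduced form of f is (-1,-1,-3)
g is negative-definite; reduce −g:
−g: translate: b→-1 (≡23 mod 6), so (3,23,45)→(3,-1,1)
−g: flip: (3,-1,1)→(1,1,3)
−g: reduced (well bottom): (1,1,3) with a≤c, −a<b≤a
flip sign back: reduced form of g is (-1,-1,-3)
reduced forms (-1, -1, -3) vs (-1, -1, -3) ⇒ equivalent

yes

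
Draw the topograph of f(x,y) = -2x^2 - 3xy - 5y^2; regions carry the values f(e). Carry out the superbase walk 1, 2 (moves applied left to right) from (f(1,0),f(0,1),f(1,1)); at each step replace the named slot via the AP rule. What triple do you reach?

start (-2,-5,-10) = (f(1,0),f(0,1),f(1,1))
replace slot 1: 2·((-5)+(-10)) − (-2) = -28 → (-28,-5,-10)
replace slot 2: 2·((-28)+(-10)) − (-5) = -71 → (-28,-71,-10)

-28,-71,-10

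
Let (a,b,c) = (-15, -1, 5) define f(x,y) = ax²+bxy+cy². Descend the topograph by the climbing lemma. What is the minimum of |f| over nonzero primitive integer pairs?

descent: ρ → (5,11,-9)  [lands on river]
river: ρ → (-9,7,7)
river: ρ → (7,7,-9)
river: ρ → (-9,11,5)
river: ρ → (5,9,-11)
river: ρ → (-11,13,3)
river: ρ → (3,17,-1)
river: ρ → (-1,17,3)
river: ρ → (3,13,-11)
river: ρ → (-11,9,5)
closes: descent 1, river 10
min |a| on river = 1

1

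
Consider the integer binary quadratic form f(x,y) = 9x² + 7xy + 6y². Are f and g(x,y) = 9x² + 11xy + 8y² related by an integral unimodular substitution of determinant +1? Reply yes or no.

D₁ = -167, D₂ = -167
f: flip: (9,7,6)→(6,-7,9)
f: translate: b→5 (≡-7 mod 12), so (6,-7,9)→(6,5,8)
f: reduced (well bottom): (6,5,8) with a≤c, −a<b≤a
g: translate: b→-7 (≡11 mod 18), so (9,11,8)→(9,-7,6)
g: flip: (9,-7,6)→(6,7,9)
g: translate: b→-5 (≡7 mod 12), so (6,7,9)→(6,-5,8)
g: reduced (well bottom): (6,-5,8) with a≤c, −a<b≤a
reduced forms (6, 5, 8) vs (6, -5, 8) ⇒ inequivalent

no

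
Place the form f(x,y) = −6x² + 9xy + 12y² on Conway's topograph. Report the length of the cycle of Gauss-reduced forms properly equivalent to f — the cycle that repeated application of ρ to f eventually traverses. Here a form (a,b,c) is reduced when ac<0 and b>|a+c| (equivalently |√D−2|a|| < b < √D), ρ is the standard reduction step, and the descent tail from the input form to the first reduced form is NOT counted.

D = 369, ⌊√D⌋ = 19
river: ρ → (12,15,-3)
river: ρ → (-3,15,12)
river: ρ → (12,9,-6)
river: ρ → (-6,15,6)
river: ρ → (6,9,-12)
river: ρ → (-12,15,3)
river: ρ → (3,15,-12)
river: ρ → (-12,9,6)
river: ρ → (6,15,-6)
river: ρ → (-6,9,12)
ρ-cycle length = 10 (tail of 0 descent steps not counted)

10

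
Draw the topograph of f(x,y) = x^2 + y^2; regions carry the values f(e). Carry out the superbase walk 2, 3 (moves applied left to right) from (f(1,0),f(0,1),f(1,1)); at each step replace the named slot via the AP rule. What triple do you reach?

start (1,1,2) = (f(1,0),f(0,1),f(1,1))
replace slot 2: 2·(1+2) − 1 = 5 → (1,5,2)
replace slot 3: 2·(1+5) − 2 = 10 → (1,5,10)

1,5,10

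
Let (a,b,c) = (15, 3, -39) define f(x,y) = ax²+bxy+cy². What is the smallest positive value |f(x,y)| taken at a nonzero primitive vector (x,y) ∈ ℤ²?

descent: ρ → (-39,-3,15)
descent: ρ → (15,33,-21)  [lands on river]
river: ρ → (-21,9,27)
river: ρ → (27,45,-3)
river: ρ → (-3,45,27)
river: ρ → (27,9,-21)
river: ρ → (-21,33,15)
river: ρ → (15,27,-27)
river: ρ → (-27,27,15)
closes: descent 2, river 8
min |a| on river = 3

3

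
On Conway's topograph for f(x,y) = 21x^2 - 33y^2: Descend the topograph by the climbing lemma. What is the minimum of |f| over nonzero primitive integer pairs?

descent: ρ → (-33,0,21)
descent: ρ → (21,42,-12)  [lands on river]
river: ρ → (-12,30,39)
river: ρ → (39,48,-3)
river: ρ → (-3,48,39)
river: ρ → (39,30,-12)
river: ρ → (-12,42,21)
closes: descent 2, river 6
min |a| on river = 3

3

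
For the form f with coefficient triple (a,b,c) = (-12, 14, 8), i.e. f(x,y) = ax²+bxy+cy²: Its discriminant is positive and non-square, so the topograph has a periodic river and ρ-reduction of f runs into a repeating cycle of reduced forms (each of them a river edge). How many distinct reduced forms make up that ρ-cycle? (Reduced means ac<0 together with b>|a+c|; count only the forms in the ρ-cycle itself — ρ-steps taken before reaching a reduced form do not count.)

D = 580, ⌊√D⌋ = 24
river: ρ → (8,18,-8)
river: ρ → (-8,14,12)
river: ρ → (12,10,-10)
river: ρ → (-10,10,12)
river: ρ → (12,14,-8)
river: ρ → (-8,18,8)
river: ρ → (8,14,-12)
river: ρ → (-12,10,10)
river: ρ → (10,10,-12)
river: ρ → (-12,14,8)
ρ-cycle length = 10 (tail of 0 descent steps not counted)

10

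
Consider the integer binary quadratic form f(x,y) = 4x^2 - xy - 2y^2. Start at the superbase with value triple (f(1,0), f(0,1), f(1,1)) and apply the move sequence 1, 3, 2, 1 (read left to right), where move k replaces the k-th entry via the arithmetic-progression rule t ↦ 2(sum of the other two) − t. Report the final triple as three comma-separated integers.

start (4,-2,1) = (f(1,0),f(0,1),f(1,1))
replace slot 1: 2·((-2)+1) − 4 = -6 → (-6,-2,1)
replace slot 3: 2·((-6)+(-2)) − 1 = -17 → (-6,-2,-17)
replace slot 2: 2·((-6)+(-17)) − (-2) = -44 → (-6,-44,-17)
replace slot 1: 2·((-44)+(-17)) − (-6) = -116 → (-116,-44,-17)

-116,-44,-17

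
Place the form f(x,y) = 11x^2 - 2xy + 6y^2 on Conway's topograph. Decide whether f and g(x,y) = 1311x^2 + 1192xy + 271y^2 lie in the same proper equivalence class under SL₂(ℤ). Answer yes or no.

D₁ = -260, D₂ = -260
f: flip: (11,-2,6)→(6,2,11)
f: reduced (well bottom): (6,2,11) with a≤c, −a<b≤a
g: flip: (1311,1192,271)→(271,-1192,1311)
g: translate: b→-108 (≡-1192 mod 542), so (271,-1192,1311)→(271,-108,11)
g: flip: (271,-108,11)→(11,108,271)
g: translate: b→-2 (≡108 mod 22), so (11,108,271)→(11,-2,6)
g: flip: (11,-2,6)→(6,2,11)
g: reduced (well bottom): (6,2,11) with a≤c, −a<b≤a
reduced forms (6, 2, 11) vs (6, 2, 11) ⇒ equivalent

yes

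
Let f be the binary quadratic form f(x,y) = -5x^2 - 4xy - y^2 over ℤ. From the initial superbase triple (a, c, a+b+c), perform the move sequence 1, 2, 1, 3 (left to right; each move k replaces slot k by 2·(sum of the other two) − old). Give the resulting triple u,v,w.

start (-5,-1,-10) = (f(1,0),f(0,1),f(1,1))
replace slot 1: 2·((-1)+(-10)) − (-5) = -17 → (-17,-1,-10)
replace slot 2: 2·((-17)+(-10)) − (-1) = -53 → (-17,-53,-10)
replace slot 1: 2·((-53)+(-10)) − (-17) = -109 → (-109,-53,-10)
replace slot 3: 2·((-109)+(-53)) − (-10) = -314 → (-109,-53,-314)

-109,-53,-314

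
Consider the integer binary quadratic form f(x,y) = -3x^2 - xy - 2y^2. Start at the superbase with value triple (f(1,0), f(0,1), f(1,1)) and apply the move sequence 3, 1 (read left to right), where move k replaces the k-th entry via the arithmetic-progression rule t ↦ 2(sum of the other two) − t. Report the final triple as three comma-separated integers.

start (-3,-2,-6) = (f(1,0),f(0,1),f(1,1))
replace slot 3: 2·((-3)+(-2)) − (-6) = -4 → (-3,-2,-4)
replace slot 1: 2·((-2)+(-4)) − (-3) = -9 → (-9,-2,-4)

-9,-2,-4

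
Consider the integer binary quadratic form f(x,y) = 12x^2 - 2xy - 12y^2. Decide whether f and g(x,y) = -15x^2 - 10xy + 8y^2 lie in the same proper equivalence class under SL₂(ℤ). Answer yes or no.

D₁ = 580, D₂ = 580
river cycle of f (length 6): (-12, 2, 12), (12, 22, -2), (-2, 22, 12), (12, 2, -12), (-12, 22, 2), (2, 22, -12)
river cycle of g (length 6): (8, 10, -15), (-15, 20, 3), (3, 22, -8), (-8, 10, 15), (15, 20, -3), (-3, 22, 8)
cycles differ ⇒ inequivalent

no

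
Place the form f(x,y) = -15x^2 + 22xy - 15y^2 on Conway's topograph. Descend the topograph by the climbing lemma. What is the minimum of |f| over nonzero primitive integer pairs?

translate: b→8 (≡-22 mod 30), so (15,-22,15)→(15,8,8)
flip: (15,8,8)→(8,-8,15)
translate: b→8 (≡-8 mod 16), so (8,-8,15)→(8,8,15)
reduced (well bottom): (8,8,15) with a≤c, −a<b≤a
well minimum |f| = |-8| = 8 (negative-definite)

8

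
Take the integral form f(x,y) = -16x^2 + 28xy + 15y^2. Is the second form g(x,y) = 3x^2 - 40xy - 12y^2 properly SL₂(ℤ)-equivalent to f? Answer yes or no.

D₁ = 1744, D₂ = 1744
river cycle of f (length 30): (15, 32, -12), (-12, 40, 3), (3, 38, -25), (-25, 12, 16), (16, 20, -21), (-21, 22, 15), (15, 38, -5), (-5, 32, 36), (36, 40, -1), (-1, 40, 36), … (20 more)
river cycle of g (length 30): (-12, 40, 3), (3, 38, -25), (-25, 12, 16), (16, 20, -21), (-21, 22, 15), (15, 38, -5), (-5, 32, 36), (36, 40, -1), (-1, 40, 36), (36, 32, -5), … (20 more)
cycles coincide ⇒ equivalent

yes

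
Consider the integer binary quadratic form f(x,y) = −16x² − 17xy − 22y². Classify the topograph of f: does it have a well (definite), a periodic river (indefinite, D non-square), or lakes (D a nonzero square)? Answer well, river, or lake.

D = b²−4ac = (-17)² − 4·(-16)·(-22) = -1119
D < 0 ⇒ definite ⇒ every region one sign ⇒ single well

well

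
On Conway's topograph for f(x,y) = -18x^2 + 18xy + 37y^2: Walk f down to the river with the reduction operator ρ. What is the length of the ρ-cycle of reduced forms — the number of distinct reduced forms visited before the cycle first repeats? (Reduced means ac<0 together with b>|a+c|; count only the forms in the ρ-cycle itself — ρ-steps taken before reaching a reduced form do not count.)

D = 2988, ⌊√D⌋ = 54
descent: ρ → (37,-18,-18)
descent: ρ → (-18,54,1)  [lands on river]
river: ρ → (1,54,-18)
ρ-cycle length = 2 (tail of 2 descent steps not counted)

2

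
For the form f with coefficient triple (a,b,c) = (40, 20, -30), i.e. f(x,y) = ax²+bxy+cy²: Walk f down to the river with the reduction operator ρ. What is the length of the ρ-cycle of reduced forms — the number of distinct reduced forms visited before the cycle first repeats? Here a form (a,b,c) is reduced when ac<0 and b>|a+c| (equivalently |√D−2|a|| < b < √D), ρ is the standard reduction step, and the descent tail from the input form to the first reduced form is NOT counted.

D = 5200, ⌊√D⌋ = 72
river: ρ → (-30,40,30)
river: ρ → (30,20,-40)
river: ρ → (-40,60,10)
river: ρ → (10,60,-40)
river: ρ → (-40,20,30)
river: ρ → (30,40,-30)
river: ρ → (-30,20,40)
river: ρ → (40,60,-10)
river: ρ → (-10,60,40)
river: ρ → (40,20,-30)
ρ-cycle length = 10 (tail of 0 descent steps not counted)

10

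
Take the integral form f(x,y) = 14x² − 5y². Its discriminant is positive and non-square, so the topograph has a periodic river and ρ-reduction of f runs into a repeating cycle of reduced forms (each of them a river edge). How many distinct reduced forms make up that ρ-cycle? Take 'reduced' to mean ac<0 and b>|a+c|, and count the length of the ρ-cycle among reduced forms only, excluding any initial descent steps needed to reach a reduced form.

D = 280, ⌊√D⌋ = 16
descent: ρ → (-5,10,9)  [lands on river]
river: ρ → (9,8,-6)
river: ρ → (-6,16,1)
river: ρ → (1,16,-6)
river: ρ → (-6,8,9)
river: ρ → (9,10,-5)
ρ-cycle length = 6 (tail of 1 descent step not counted)

6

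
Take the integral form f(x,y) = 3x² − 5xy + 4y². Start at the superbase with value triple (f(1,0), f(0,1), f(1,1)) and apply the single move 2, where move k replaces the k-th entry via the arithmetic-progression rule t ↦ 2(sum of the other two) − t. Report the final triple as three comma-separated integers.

start (3,4,2) = (f(1,0),f(0,1),f(1,1))
replace slot 2: 2·(3+2) − 4 = 6 → (3,6,2)

3,6,2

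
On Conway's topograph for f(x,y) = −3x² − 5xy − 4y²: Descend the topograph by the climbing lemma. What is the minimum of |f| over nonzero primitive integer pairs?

translate: b→-1 (≡5 mod 6), so (3,5,4)→(3,-1,2)
flip: (3,-1,2)→(2,1,3)
reduced (well bottom): (2,1,3) with a≤c, −a<b≤a
well minimum |f| = |-2| = 2 (negative-definite)

2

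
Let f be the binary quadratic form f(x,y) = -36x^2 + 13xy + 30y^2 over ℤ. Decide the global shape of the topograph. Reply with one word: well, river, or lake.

D = b²−4ac = 13² − 4·(-36)·30 = 4489
D = 67² is a perfect square ⇒ form factors over ℤ ⇒ lakes

lake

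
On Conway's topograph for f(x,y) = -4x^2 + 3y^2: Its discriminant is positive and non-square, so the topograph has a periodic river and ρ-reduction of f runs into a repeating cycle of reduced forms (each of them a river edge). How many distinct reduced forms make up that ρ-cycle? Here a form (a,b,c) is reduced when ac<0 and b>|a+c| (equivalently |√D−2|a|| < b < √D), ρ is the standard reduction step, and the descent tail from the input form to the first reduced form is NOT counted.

D = 48, ⌊√D⌋ = 6
descent: ρ → (3,6,-1)  [lands on river]
river: ρ → (-1,6,3)
ρ-cycle length = 2 (tail of 1 descent step not counted)

2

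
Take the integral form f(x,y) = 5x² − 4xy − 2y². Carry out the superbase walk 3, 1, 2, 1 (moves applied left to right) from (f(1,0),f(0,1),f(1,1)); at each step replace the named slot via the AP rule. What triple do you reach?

start (5,-2,-1) = (f(1,0),f(0,1),f(1,1))
replace slot 3: 2·(5+(-2)) − (-1) = 7 → (5,-2,7)
replace slot 1: 2·((-2)+7) − 5 = 5 → (5,-2,7)
replace slot 2: 2·(5+7) − (-2) = 26 → (5,26,7)
replace slot 1: 2·(26+7) − 5 = 61 → (61,26,7)

61,26,7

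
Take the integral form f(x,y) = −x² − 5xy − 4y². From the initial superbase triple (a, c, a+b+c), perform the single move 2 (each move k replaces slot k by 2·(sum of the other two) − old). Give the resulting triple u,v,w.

start (-1,-4,-10) = (f(1,0),f(0,1),f(1,1))
replace slot 2: 2·((-1)+(-10)) − (-4) = -18 → (-1,-18,-10)

-1,-18,-10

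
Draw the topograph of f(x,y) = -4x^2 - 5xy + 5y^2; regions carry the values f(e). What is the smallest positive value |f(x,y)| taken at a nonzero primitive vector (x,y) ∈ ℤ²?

descent: ρ → (5,5,-4)  [lands on river]
river: ρ → (-4,3,6)
river: ρ → (6,9,-1)
river: ρ → (-1,9,6)
river: ρ → (6,3,-4)
river: ρ → (-4,5,5)
closes: descent 1, river 6
min |a| on river = 1

1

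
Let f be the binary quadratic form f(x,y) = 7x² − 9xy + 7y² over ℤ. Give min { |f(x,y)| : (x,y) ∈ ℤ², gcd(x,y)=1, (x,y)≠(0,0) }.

translate: b→5 (≡-9 mod 14), so (7,-9,7)→(7,5,5)
flip: (7,5,5)→(5,-5,7)
translate: b→5 (≡-5 mod 10), so (5,-5,7)→(5,5,7)
reduced (well bottom): (5,5,7) with a≤c, −a<b≤a
well minimum = a = 5

5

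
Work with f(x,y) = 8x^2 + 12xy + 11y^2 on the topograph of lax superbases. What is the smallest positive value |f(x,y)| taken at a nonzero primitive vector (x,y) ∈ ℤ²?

translate: b→-4 (≡12 mod 16), so (8,12,11)→(8,-4,7)
flip: (8,-4,7)→(7,4,8)
reduced (well bottom): (7,4,8) with a≤c, −a<b≤a
well minimum = a = 7

7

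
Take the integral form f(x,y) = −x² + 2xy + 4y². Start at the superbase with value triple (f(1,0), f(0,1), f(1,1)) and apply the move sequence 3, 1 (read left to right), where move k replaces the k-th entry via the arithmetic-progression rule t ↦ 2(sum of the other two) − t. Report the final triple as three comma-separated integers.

start (-1,4,5) = (f(1,0),f(0,1),f(1,1))
replace slot 3: 2·((-1)+4) − 5 = 1 → (-1,4,1)
replace slot 1: 2·(4+1) − (-1) = 11 → (11,4,1)

11,4,1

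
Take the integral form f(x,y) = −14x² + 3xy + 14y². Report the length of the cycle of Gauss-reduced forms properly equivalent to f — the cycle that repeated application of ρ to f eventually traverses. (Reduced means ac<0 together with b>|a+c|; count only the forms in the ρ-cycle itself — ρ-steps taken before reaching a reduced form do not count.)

D = 793, ⌊√D⌋ = 28
river: ρ → (14,25,-3)
river: ρ → (-3,23,22)
river: ρ → (22,21,-4)
river: ρ → (-4,27,4)
river: ρ → (4,21,-22)
river: ρ → (-22,23,3)
river: ρ → (3,25,-14)
river: ρ → (-14,3,14)
ρ-cycle length = 8 (tail of 0 descent steps not counted)

8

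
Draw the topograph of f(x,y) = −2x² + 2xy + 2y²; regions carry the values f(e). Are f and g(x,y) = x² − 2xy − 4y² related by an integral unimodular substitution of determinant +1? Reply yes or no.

D₁ = 20, D₂ = 20
river cycle of f (length 2): (2, 2, -2), (-2, 2, 2)
river cycle of g (length 2): (1, 4, -1), (-1, 4, 1)
cycles differ ⇒ inequivalent

no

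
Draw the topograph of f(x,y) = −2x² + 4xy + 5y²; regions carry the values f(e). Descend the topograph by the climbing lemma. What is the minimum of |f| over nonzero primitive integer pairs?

river: ρ → (5,6,-1)
river: ρ → (-1,6,5)
river: ρ → (5,4,-2)
river: ρ → (-2,4,5)
closes: descent 0, river 4
min |a| on river = 1

1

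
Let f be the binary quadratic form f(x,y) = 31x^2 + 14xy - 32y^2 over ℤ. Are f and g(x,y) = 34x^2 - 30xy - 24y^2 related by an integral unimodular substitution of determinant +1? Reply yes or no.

D₁ = 4164, D₂ = 4164
river cycle of f (length 32): (-32, 50, 13), (13, 54, -24), (-24, 42, 25), (25, 58, -8), (-8, 54, 39), (39, 24, -23), (-23, 22, 40), (40, 58, -5), (-5, 62, 16), (16, 34, -47), … (22 more)
river cycle of g (length 32): (-24, 30, 34), (34, 38, -20), (-20, 42, 30), (30, 18, -32), (-32, 46, 16), (16, 50, -26), (-26, 54, 12), (12, 42, -50), (-50, 58, 4), (4, 62, -20), … (22 more)
cycles differ ⇒ inequivalent

no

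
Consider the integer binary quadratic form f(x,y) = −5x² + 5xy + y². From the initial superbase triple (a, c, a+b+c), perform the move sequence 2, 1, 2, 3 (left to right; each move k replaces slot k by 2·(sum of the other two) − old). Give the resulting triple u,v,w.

start (-5,1,1) = (f(1,0),f(0,1),f(1,1))
replace slot 2: 2·((-5)+1) − 1 = -9 → (-5,-9,1)
replace slot 1: 2·((-9)+1) − (-5) = -11 → (-11,-9,1)
replace slot 2: 2·((-11)+1) − (-9) = -11 → (-11,-11,1)
replace slot 3: 2·((-11)+(-11)) − 1 = -45 → (-11,-11,-45)

-11,-11,-45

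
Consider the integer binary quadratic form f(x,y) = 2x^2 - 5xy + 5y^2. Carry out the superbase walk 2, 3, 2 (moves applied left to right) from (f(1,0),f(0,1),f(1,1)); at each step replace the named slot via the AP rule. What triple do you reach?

start (2,5,2) = (f(1,0),f(0,1),f(1,1))
replace slot 2: 2·(2+2) − 5 = 3 → (2,3,2)
replace slot 3: 2·(2+3) − 2 = 8 → (2,3,8)
replace slot 2: 2·(2+8) − 3 = 17 → (2,17,8)

2,17,8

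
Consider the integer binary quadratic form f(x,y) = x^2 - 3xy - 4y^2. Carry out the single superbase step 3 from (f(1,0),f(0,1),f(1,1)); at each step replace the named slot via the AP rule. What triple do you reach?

start (1,-4,-6) = (f(1,0),f(0,1),f(1,1))
replace slot 3: 2·(1+(-4)) − (-6) = 0 → (1,-4,0)

1,-4,0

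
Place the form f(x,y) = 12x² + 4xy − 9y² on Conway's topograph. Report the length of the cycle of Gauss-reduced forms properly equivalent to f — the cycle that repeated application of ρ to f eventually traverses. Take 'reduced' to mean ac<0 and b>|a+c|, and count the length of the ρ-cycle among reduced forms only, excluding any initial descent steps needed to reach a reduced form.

D = 448, ⌊√D⌋ = 21
river: ρ → (-9,14,7)
river: ρ → (7,14,-9)
river: ρ → (-9,4,12)
river: ρ → (12,20,-1)
river: ρ → (-1,20,12)
river: ρ → (12,4,-9)
ρ-cycle length = 6 (tail of 0 descent steps not counted)

6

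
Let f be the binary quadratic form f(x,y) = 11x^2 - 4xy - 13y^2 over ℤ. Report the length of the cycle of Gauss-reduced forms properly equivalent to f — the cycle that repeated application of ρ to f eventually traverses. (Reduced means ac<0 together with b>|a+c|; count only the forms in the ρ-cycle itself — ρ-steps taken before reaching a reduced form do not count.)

D = 588, ⌊√D⌋ = 24
descent: ρ → (-13,4,11)  [lands on river]
river: ρ → (11,18,-6)
river: ρ → (-6,18,11)
river: ρ → (11,4,-13)
river: ρ → (-13,22,2)
river: ρ → (2,22,-13)
ρ-cycle length = 6 (tail of 1 descent step not counted)

6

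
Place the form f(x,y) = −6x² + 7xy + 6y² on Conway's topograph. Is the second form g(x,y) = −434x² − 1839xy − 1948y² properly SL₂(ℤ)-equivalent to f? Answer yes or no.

D₁ = 193, D₂ = 193
river cycle of f (length 30): (6, 5, -7), (-7, 9, 4), (4, 7, -9), (-9, 11, 2), (2, 13, -3), (-3, 11, 6), (6, 13, -1), (-1, 13, 6), (6, 11, -3), (-3, 13, 2), … (20 more)
river cycle of g (length 30): (-6, 7, 6), (6, 5, -7), (-7, 9, 4), (4, 7, -9), (-9, 11, 2), (2, 13, -3), (-3, 11, 6), (6, 13, -1), (-1, 13, 6), (6, 11, -3), … (20 more)
cycles coincide ⇒ equivalent

yes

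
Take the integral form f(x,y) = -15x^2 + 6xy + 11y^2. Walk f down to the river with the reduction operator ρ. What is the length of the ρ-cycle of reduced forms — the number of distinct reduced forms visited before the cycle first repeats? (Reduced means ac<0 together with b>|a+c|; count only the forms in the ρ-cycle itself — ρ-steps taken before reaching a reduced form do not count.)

D = 696, ⌊√D⌋ = 26
river: ρ → (11,16,-10)
river: ρ → (-10,24,3)
river: ρ → (3,24,-10)
river: ρ → (-10,16,11)
river: ρ → (11,6,-15)
river: ρ → (-15,24,2)
river: ρ → (2,24,-15)
river: ρ → (-15,6,11)
ρ-cycle length = 8 (tail of 0 descent steps not counted)

8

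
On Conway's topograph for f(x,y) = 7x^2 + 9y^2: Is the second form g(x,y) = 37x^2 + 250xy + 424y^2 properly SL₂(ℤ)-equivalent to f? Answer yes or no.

D₁ = -252, D₂ = -252
f: reduced (well bottom): (7,0,9) with a≤c, −a<b≤a
g: translate: b→28 (≡250 mod 74), so (37,250,424)→(37,28,7)
g: flip: (37,28,7)→(7,-28,37)
g: translate: b→0 (≡-28 mod 14), so (7,-28,37)→(7,0,9)
g: reduced (well bottom): (7,0,9) with a≤c, −a<b≤a
reduced forms (7, 0, 9) vs (7, 0, 9) ⇒ equivalent

yes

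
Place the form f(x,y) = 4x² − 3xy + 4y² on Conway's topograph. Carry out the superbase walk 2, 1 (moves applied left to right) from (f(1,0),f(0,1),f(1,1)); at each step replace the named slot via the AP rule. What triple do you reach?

start (4,4,5) = (f(1,0),f(0,1),f(1,1))
replace slot 2: 2·(4+5) − 4 = 14 → (4,14,5)
replace slot 1: 2·(14+5) − 4 = 34 → (34,14,5)

34,14,5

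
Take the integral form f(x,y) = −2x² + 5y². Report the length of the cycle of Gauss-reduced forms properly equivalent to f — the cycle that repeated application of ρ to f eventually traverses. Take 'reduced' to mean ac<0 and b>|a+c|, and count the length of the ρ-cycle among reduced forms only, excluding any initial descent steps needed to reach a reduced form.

D = 40, ⌊√D⌋ = 6
descent: ρ → (5,0,-2)
descent: ρ → (-2,4,3)  [lands on river]
river: ρ → (3,2,-3)
river: ρ → (-3,4,2)
river: ρ → (2,4,-3)
river: ρ → (-3,2,3)
river: ρ → (3,4,-2)
ρ-cycle length = 6 (tail of 2 descent steps not counted)

6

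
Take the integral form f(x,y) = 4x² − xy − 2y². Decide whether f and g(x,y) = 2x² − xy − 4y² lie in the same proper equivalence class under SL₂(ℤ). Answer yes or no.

D₁ = 33, D₂ = 33
river cycle of f (length 4): (-2, 5, 1), (1, 5, -2), (-2, 3, 3), (3, 3, -2)
river cycle of g (length 4): (2, 3, -3), (-3, 3, 2), (2, 5, -1), (-1, 5, 2)
cycles differ ⇒ inequivalent

no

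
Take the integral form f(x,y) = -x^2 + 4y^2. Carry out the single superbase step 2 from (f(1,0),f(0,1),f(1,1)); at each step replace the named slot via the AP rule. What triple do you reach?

start (-1,4,3) = (f(1,0),f(0,1),f(1,1))
replace slot 2: 2·((-1)+3) − 4 = 0 → (-1,0,3)

-1,0,3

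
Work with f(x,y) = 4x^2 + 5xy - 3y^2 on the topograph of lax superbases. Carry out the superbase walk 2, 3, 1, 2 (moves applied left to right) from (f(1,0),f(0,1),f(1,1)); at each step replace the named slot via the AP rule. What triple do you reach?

start (4,-3,6) = (f(1,0),f(0,1),f(1,1))
replace slot 2: 2·(4+6) − (-3) = 23 → (4,23,6)
replace slot 3: 2·(4+23) − 6 = 48 → (4,23,48)
replace slot 1: 2·(23+48) − 4 = 138 → (138,23,48)
replace slot 2: 2·(138+48) − 23 = 349 → (138,349,48)

138,349,48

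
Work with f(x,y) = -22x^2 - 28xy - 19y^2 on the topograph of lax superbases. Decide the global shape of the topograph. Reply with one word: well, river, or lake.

D = b²−4ac = (-28)² − 4·(-22)·(-19) = -888
D < 0 ⇒ definite ⇒ every region one sign ⇒ single well

well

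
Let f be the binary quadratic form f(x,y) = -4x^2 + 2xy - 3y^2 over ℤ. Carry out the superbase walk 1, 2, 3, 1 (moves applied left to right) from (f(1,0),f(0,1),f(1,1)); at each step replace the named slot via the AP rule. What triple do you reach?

start (-4,-3,-5) = (f(1,0),f(0,1),f(1,1))
replace slot 1: 2·((-3)+(-5)) − (-4) = -12 → (-12,-3,-5)
replace slot 2: 2·((-12)+(-5)) − (-3) = -31 → (-12,-31,-5)
replace slot 3: 2·((-12)+(-31)) − (-5) = -81 → (-12,-31,-81)
replace slot 1: 2·((-31)+(-81)) − (-12) = -212 → (-212,-31,-81)

-212,-31,-81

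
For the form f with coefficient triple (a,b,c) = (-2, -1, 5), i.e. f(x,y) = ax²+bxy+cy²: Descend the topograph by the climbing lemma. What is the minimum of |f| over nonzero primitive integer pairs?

descent: ρ → (5,1,-2)
descent: ρ → (-2,3,4)  [lands on river]
river: ρ → (4,5,-1)
river: ρ → (-1,5,4)
river: ρ → (4,3,-2)
river: ρ → (-2,5,2)
river: ρ → (2,3,-4)
river: ρ → (-4,5,1)
river: ρ → (1,5,-4)
river: ρ → (-4,3,2)
river: ρ → (2,5,-2)
closes: descent 2, river 10
min |a| on river = 1

1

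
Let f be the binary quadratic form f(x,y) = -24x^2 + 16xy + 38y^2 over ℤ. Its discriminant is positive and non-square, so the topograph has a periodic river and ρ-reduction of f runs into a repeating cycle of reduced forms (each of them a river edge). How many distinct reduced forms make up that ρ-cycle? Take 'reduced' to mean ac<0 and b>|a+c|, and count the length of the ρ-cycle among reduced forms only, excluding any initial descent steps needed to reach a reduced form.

D = 3904, ⌊√D⌋ = 62
river: ρ → (38,60,-2)
river: ρ → (-2,60,38)
river: ρ → (38,16,-24)
river: ρ → (-24,32,30)
river: ρ → (30,28,-26)
river: ρ → (-26,24,32)
river: ρ → (32,40,-18)
river: ρ → (-18,32,40)
river: ρ → (40,48,-10)
river: ρ → (-10,52,30)
river: ρ → (30,8,-32)
river: ρ → (-32,56,6)
river: ρ → (6,52,-50)
river: ρ → (-50,48,8)
river: ρ → (8,48,-50)
river: ρ → (-50,52,6)
river: ρ → (6,56,-32)
river: ρ → (-32,8,30)
river: ρ → (30,52,-10)
river: ρ → (-10,48,40)
river: ρ → (40,32,-18)
river: ρ → (-18,40,32)
river: ρ → (32,24,-26)
river: ρ → (-26,28,30)
river: ρ → (30,32,-24)
river: ρ → (-24,16,38)
ρ-cycle length = 26 (tail of 0 descent steps not counted)

26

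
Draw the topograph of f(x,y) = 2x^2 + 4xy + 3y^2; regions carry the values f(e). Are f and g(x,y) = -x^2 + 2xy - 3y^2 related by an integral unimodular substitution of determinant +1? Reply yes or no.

D₁ = -8, D₂ = -8
f: translate: b→0 (≡4 mod 4), so (2,4,3)→(2,0,1)
f: flip: (2,0,1)→(1,0,2)
f: reduced (well bottom): (1,0,2) with a≤c, −a<b≤a
g is negative-definite; reduce −g:
−g: translate: b→0 (≡-2 mod 2), so (1,-2,3)→(1,0,2)
−g: reduced (well bottom): (1,0,2) with a≤c, −a<b≤a
flip sign back: reduced form of g is (-1,0,-2)
reduced forms (1, 0, 2) vs (-1, 0, -2) ⇒ inequivalent

no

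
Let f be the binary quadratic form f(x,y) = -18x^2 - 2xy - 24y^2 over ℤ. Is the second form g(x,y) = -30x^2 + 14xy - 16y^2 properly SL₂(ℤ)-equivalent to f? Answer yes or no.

D₁ = -1724, D₂ = -1724
f is negative-definite; reduce −f:
−f: reduced (well bottom): (18,2,24) with a≤c, −a<b≤a
flip sign back: reduced form of f is (-18,-2,-24)
g is negative-definite; reduce −g:
−g: flip: (30,-14,16)→(16,14,30)
−g: reduced (well bottom): (16,14,30) with a≤c, −a<b≤a
flip sign back: reduced form of g is (-16,-14,-30)
reduced forms (-18, -2, -24) vs (-16, -14, -30) ⇒ inequivalent

no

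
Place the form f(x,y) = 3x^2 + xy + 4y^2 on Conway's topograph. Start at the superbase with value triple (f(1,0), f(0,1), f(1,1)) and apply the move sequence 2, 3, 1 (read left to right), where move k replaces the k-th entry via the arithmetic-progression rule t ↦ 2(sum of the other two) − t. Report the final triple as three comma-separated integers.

start (3,4,8) = (f(1,0),f(0,1),f(1,1))
replace slot 2: 2·(3+8) − 4 = 18 → (3,18,8)
replace slot 3: 2·(3+18) − 8 = 34 → (3,18,34)
replace slot 1: 2·(18+34) − 3 = 101 → (101,18,34)

101,18,34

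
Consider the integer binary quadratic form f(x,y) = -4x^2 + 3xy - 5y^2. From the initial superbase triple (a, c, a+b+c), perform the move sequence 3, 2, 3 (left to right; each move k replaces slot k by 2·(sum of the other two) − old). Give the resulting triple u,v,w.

start (-4,-5,-6) = (f(1,0),f(0,1),f(1,1))
replace slot 3: 2·((-4)+(-5)) − (-6) = -12 → (-4,-5,-12)
replace slot 2: 2·((-4)+(-12)) − (-5) = -27 → (-4,-27,-12)
replace slot 3: 2·((-4)+(-27)) − (-12) = -50 → (-4,-27,-50)

-4,-27,-50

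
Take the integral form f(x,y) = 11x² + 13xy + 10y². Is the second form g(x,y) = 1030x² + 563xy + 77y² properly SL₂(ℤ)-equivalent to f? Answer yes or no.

D₁ = -271, D₂ = -271
f: translate: b→-9 (≡13 mod 22), so (11,13,10)→(11,-9,8)
f: flip: (11,-9,8)→(8,9,11)
f: translate: b→-7 (≡9 mod 16), so (8,9,11)→(8,-7,10)
f: reduced (well bottom): (8,-7,10) with a≤c, −a<b≤a
g: flip: (1030,563,77)→(77,-563,1030)
g: translate: b→53 (≡-563 mod 154), so (77,-563,1030)→(77,53,10)
g: flip: (77,53,10)→(10,-53,77)
g: translate: b→7 (≡-53 mod 20), so (10,-53,77)→(10,7,8)
g: flip: (10,7,8)→(8,-7,10)
g: reduced (well bottom): (8,-7,10) with a≤c, −a<b≤a
reduced forms (8, -7, 10) vs (8, -7, 10) ⇒ equivalent

yes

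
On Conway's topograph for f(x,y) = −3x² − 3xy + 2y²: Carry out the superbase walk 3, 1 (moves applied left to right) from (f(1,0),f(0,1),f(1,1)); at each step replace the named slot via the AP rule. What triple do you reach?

start (-3,2,-4) = (f(1,0),f(0,1),f(1,1))
replace slot 3: 2·((-3)+2) − (-4) = 2 → (-3,2,2)
replace slot 1: 2·(2+2) − (-3) = 11 → (11,2,2)

11,2,2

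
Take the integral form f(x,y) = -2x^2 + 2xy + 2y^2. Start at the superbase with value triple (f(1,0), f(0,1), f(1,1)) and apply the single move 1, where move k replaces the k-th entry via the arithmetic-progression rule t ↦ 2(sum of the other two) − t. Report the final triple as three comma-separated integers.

start (-2,2,2) = (f(1,0),f(0,1),f(1,1))
replace slot 1: 2·(2+2) − (-2) = 10 → (10,2,2)

10,2,2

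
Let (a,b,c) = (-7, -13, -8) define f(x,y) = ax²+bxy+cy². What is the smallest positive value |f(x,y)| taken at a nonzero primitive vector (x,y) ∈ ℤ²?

translate: b→-1 (≡13 mod 14), so (7,13,8)→(7,-1,2)
flip: (7,-1,2)→(2,1,7)
reduced (well bottom): (2,1,7) with a≤c, −a<b≤a
well minimum |f| = |-2| = 2 (negative-definite)

2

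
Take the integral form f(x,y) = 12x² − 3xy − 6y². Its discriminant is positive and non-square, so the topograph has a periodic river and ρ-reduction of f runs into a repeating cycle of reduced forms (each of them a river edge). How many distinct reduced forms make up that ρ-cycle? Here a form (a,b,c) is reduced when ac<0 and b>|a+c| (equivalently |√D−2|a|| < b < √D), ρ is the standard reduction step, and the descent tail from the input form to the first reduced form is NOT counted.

D = 297, ⌊√D⌋ = 17
descent: ρ → (-6,15,3)  [lands on river]
river: ρ → (3,15,-6)
river: ρ → (-6,9,9)
river: ρ → (9,9,-6)
ρ-cycle length = 4 (tail of 1 descent step not counted)

4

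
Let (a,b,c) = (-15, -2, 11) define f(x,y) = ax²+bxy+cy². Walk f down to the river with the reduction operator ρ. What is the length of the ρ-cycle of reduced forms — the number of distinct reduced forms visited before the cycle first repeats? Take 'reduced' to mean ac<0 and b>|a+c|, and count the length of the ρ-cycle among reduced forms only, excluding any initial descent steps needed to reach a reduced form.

D = 664, ⌊√D⌋ = 25
descent: ρ → (11,24,-2)  [lands on river]
river: ρ → (-2,24,11)
river: ρ → (11,20,-6)
river: ρ → (-6,16,17)
river: ρ → (17,18,-5)
river: ρ → (-5,22,9)
river: ρ → (9,14,-13)
river: ρ → (-13,12,10)
river: ρ → (10,8,-15)
river: ρ → (-15,22,3)
river: ρ → (3,20,-22)
river: ρ → (-22,24,1)
river: ρ → (1,24,-22)
river: ρ → (-22,20,3)
river: ρ → (3,22,-15)
river: ρ → (-15,8,10)
river: ρ → (10,12,-13)
river: ρ → (-13,14,9)
river: ρ → (9,22,-5)
river: ρ → (-5,18,17)
river: ρ → (17,16,-6)
river: ρ → (-6,20,11)
ρ-cycle length = 22 (tail of 1 descent step not counted)

22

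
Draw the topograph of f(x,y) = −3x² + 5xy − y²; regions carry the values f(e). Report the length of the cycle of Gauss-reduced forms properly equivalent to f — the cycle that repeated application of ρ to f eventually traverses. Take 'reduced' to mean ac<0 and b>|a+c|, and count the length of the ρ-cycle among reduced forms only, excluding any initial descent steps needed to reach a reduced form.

D = 13, ⌊√D⌋ = 3
descent: ρ → (-1,3,1)  [lands on river]
river: ρ → (1,3,-1)
ρ-cycle length = 2 (tail of 1 descent step not counted)

2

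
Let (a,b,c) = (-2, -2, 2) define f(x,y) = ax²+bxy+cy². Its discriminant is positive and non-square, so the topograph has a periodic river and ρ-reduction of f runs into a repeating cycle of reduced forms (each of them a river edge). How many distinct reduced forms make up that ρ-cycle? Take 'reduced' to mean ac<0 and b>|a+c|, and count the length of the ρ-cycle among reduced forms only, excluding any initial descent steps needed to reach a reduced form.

D = 20, ⌊√D⌋ = 4
descent: ρ → (2,2,-2)  [lands on river]
river: ρ → (-2,2,2)
ρ-cycle length = 2 (tail of 1 descent step not counted)

2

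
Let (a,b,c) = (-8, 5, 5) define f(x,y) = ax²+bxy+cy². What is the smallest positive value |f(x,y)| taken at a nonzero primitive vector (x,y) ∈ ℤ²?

river: ρ → (5,5,-8)
river: ρ → (-8,11,2)
river: ρ → (2,13,-2)
river: ρ → (-2,11,8)
river: ρ → (8,5,-5)
river: ρ → (-5,5,8)
river: ρ → (8,11,-2)
river: ρ → (-2,13,2)
river: ρ → (2,11,-8)
river: ρ → (-8,5,5)
closes: descent 0, river 10
min |a| on river = 2

2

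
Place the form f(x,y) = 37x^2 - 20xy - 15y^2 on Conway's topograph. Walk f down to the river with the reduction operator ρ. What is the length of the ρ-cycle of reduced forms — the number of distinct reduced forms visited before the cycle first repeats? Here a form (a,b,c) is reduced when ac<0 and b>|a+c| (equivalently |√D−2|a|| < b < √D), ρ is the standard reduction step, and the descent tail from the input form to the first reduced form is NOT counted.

D = 2620, ⌊√D⌋ = 51
descent: ρ → (-15,50,2)  [lands on river]
river: ρ → (2,50,-15)
river: ρ → (-15,40,17)
river: ρ → (17,28,-27)
river: ρ → (-27,26,18)
river: ρ → (18,46,-7)
river: ρ → (-7,38,42)
river: ρ → (42,46,-3)
river: ρ → (-3,50,10)
river: ρ → (10,50,-3)
river: ρ → (-3,46,42)
river: ρ → (42,38,-7)
river: ρ → (-7,46,18)
river: ρ → (18,26,-27)
river: ρ → (-27,28,17)
river: ρ → (17,40,-15)
ρ-cycle length = 16 (tail of 1 descent step not counted)

16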